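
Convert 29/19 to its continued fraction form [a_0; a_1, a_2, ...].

[1; 1, 1, 9]

Run the Euclidean algorithm on 29 and 19; the successive quotients are the partial quotients a_0, a_1, ... (each step inverts the fractional part left over by the previous one):
  29 = 1*19 + 10, so a_0 = 1.
  19 = 1*10 + 9, so a_1 = 1.
  10 = 1*9 + 1, so a_2 = 1.
  9 = 9*1 + 0, so a_3 = 9.
The remainder reaches 0 after 4 divisions, so the expansion has 4 partial quotients, read off in order.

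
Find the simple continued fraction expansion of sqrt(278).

[16; (1, 2, 16, 2, 1, 32)]

Write x_i = (sqrt(278) + m_i)/d_i with (m_0, d_0) = (0, 1). a_0 = floor(sqrt(278)) = 16, since 16^2 = 256 <= 278 < 289 = 17^2.
Iterate m_{i+1} = d_i*a_i - m_i, d_{i+1} = (278 - m_{i+1}^2)/d_i, a_{i+1} = floor((a_0 + m_{i+1})/d_{i+1}):
  m_1 = 1*16 - 0 = 16, d_1 = (278 - 16^2)/1 = 22/1 = 22, a_1 = floor((16 + 16)/22) = 1.
  m_2 = 22*1 - 16 = 6, d_2 = (278 - 6^2)/22 = 242/22 = 11, a_2 = floor((16 + 6)/11) = 2.
  m_3 = 11*2 - 6 = 16, d_3 = (278 - 16^2)/11 = 22/11 = 2, a_3 = floor((16 + 16)/2) = 16.
  m_4 = 2*16 - 16 = 16, d_4 = (278 - 16^2)/2 = 22/2 = 11, a_4 = floor((16 + 16)/11) = 2.
  m_5 = 11*2 - 16 = 6, d_5 = (278 - 6^2)/11 = 242/11 = 22, a_5 = floor((16 + 6)/22) = 1.
  m_6 = 22*1 - 6 = 16, d_6 = (278 - 16^2)/22 = 22/22 = 1, a_6 = floor((16 + 16)/1) = 32.
  m_7 = 1*32 - 16 = 16, d_7 = (278 - 16^2)/1 = 22/1 = 22: (m_7, d_7) = (m_1, d_1) = (16, 22), so from here the quotients repeat a_1, ..., a_6; the period length is 6.
Hence the expansion of sqrt(278) is a_0 = 16 followed by the repeating block 1, 2, 16, 2, 1, 32 (period 6).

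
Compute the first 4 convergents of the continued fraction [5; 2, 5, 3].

Using the convergent recurrence p_i = a_i*p_{i-1} + p_{i-2}, q_i = a_i*q_{i-1} + q_{i-2} with p_{-2}=0, p_{-1}=1, q_{-2}=1, q_{-1}=0:
  i=0: a_0=5, p_0 = 5*1 + 0 = 5, q_0 = 5*0 + 1 = 1.
  i=1: a_1=2, p_1 = 2*5 + 1 = 11, q_1 = 2*1 + 0 = 2.
  i=2: a_2=5, p_2 = 5*11 + 5 = 60, q_2 = 5*2 + 1 = 11.
  i=3: a_3=3, p_3 = 3*60 + 11 = 191, q_3 = 3*11 + 2 = 35.

5/1, 11/2, 60/11, 191/35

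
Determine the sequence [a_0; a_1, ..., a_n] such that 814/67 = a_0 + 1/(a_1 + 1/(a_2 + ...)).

Run the Euclidean algorithm on 814 and 67; the successive quotients are the partial quotients a_0, a_1, ... (each step inverts the fractional part left over by the previous one):
  814 = 12*67 + 10, so a_0 = 12.
  67 = 6*10 + 7, so a_1 = 6.
  10 = 1*7 + 3, so a_2 = 1.
  7 = 2*3 + 1, so a_3 = 2.
  3 = 3*1 + 0, so a_4 = 3.
The remainder reaches 0 after 5 divisions, so the expansion has 5 partial quotients, read off in order.

[12; 6, 1, 2, 3]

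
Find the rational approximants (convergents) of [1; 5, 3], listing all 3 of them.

1/1, 6/5, 19/16

Using the convergent recurrence p_i = a_i*p_{i-1} + p_{i-2}, q_i = a_i*q_{i-1} + q_{i-2} with p_{-2}=0, p_{-1}=1, q_{-2}=1, q_{-1}=0:
  i=0: a_0=1, p_0 = 1*1 + 0 = 1, q_0 = 1*0 + 1 = 1.
  i=1: a_1=5, p_1 = 5*1 + 1 = 6, q_1 = 5*1 + 0 = 5.
  i=2: a_2=3, p_2 = 3*6 + 1 = 19, q_2 = 3*5 + 1 = 16.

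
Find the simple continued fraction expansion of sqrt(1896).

[43; (1, 1, 5, 3, 3, 3, 5, 1, 1, 86)]

Write x_i = (sqrt(1896) + m_i)/d_i with (m_0, d_0) = (0, 1). a_0 = floor(sqrt(1896)) = 43, since 43^2 = 1849 <= 1896 < 1936 = 44^2.
Iterate m_{i+1} = d_i*a_i - m_i, d_{i+1} = (1896 - m_{i+1}^2)/d_i, a_{i+1} = floor((a_0 + m_{i+1})/d_{i+1}):
  m_1 = 1*43 - 0 = 43, d_1 = (1896 - 43^2)/1 = 47/1 = 47, a_1 = floor((43 + 43)/47) = 1.
  m_2 = 47*1 - 43 = 4, d_2 = (1896 - 4^2)/47 = 1880/47 = 40, a_2 = floor((43 + 4)/40) = 1.
  m_3 = 40*1 - 4 = 36, d_3 = (1896 - 36^2)/40 = 600/40 = 15, a_3 = floor((43 + 36)/15) = 5.
  m_4 = 15*5 - 36 = 39, d_4 = (1896 - 39^2)/15 = 375/15 = 25, a_4 = floor((43 + 39)/25) = 3.
  m_5 = 25*3 - 39 = 36, d_5 = (1896 - 36^2)/25 = 600/25 = 24, a_5 = floor((43 + 36)/24) = 3.
  m_6 = 24*3 - 36 = 36, d_6 = (1896 - 36^2)/24 = 600/24 = 25, a_6 = floor((43 + 36)/25) = 3.
  m_7 = 25*3 - 36 = 39, d_7 = (1896 - 39^2)/25 = 375/25 = 15, a_7 = floor((43 + 39)/15) = 5.
  m_8 = 15*5 - 39 = 36, d_8 = (1896 - 36^2)/15 = 600/15 = 40, a_8 = floor((43 + 36)/40) = 1.
  m_9 = 40*1 - 36 = 4, d_9 = (1896 - 4^2)/40 = 1880/40 = 47, a_9 = floor((43 + 4)/47) = 1.
  m_10 = 47*1 - 4 = 43, d_10 = (1896 - 43^2)/47 = 47/47 = 1, a_10 = floor((43 + 43)/1) = 86.
  m_11 = 1*86 - 43 = 43, d_11 = (1896 - 43^2)/1 = 47/1 = 47: (m_11, d_11) = (m_1, d_1) = (43, 47), so from here the quotients repeat a_1, ..., a_10; the period length is 10.
Hence the expansion of sqrt(1896) is a_0 = 43 followed by the repeating block 1, 1, 5, 3, 3, 3, 5, 1, 1, 86 (period 10).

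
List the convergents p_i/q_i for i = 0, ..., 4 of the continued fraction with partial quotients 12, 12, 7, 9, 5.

12/1, 145/12, 1027/85, 9388/777, 47967/3970

Using the convergent recurrence p_i = a_i*p_{i-1} + p_{i-2}, q_i = a_i*q_{i-1} + q_{i-2} with p_{-2}=0, p_{-1}=1, q_{-2}=1, q_{-1}=0:
  i=0: a_0=12, p_0 = 12*1 + 0 = 12, q_0 = 12*0 + 1 = 1.
  i=1: a_1=12, p_1 = 12*12 + 1 = 145, q_1 = 12*1 + 0 = 12.
  i=2: a_2=7, p_2 = 7*145 + 12 = 1027, q_2 = 7*12 + 1 = 85.
  i=3: a_3=9, p_3 = 9*1027 + 145 = 9388, q_3 = 9*85 + 12 = 777.
  i=4: a_4=5, p_4 = 5*9388 + 1027 = 47967, q_4 = 5*777 + 85 = 3970.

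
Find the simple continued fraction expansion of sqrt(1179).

Write x_i = (sqrt(1179) + m_i)/d_i with (m_0, d_0) = (0, 1). a_0 = floor(sqrt(1179)) = 34, since 34^2 = 1156 <= 1179 < 1225 = 35^2.
Iterate m_{i+1} = d_i*a_i - m_i, d_{i+1} = (1179 - m_{i+1}^2)/d_i, a_{i+1} = floor((a_0 + m_{i+1})/d_{i+1}):
  m_1 = 1*34 - 0 = 34, d_1 = (1179 - 34^2)/1 = 23/1 = 23, a_1 = floor((34 + 34)/23) = 2.
  m_2 = 23*2 - 34 = 12, d_2 = (1179 - 12^2)/23 = 1035/23 = 45, a_2 = floor((34 + 12)/45) = 1.
  m_3 = 45*1 - 12 = 33, d_3 = (1179 - 33^2)/45 = 90/45 = 2, a_3 = floor((34 + 33)/2) = 33.
  m_4 = 2*33 - 33 = 33, d_4 = (1179 - 33^2)/2 = 90/2 = 45, a_4 = floor((34 + 33)/45) = 1.
  m_5 = 45*1 - 33 = 12, d_5 = (1179 - 12^2)/45 = 1035/45 = 23, a_5 = floor((34 + 12)/23) = 2.
  m_6 = 23*2 - 12 = 34, d_6 = (1179 - 34^2)/23 = 23/23 = 1, a_6 = floor((34 + 34)/1) = 68.
  m_7 = 1*68 - 34 = 34, d_7 = (1179 - 34^2)/1 = 23/1 = 23: (m_7, d_7) = (m_1, d_1) = (34, 23), so from here the quotients repeat a_1, ..., a_6; the period length is 6.
Hence the expansion of sqrt(1179) is a_0 = 34 followed by the repeating block 2, 1, 33, 1, 2, 68 (period 6).

[34; (2, 1, 33, 1, 2, 68)]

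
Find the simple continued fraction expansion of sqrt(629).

[25; (12, 1, 1, 12, 50)]

Write x_i = (sqrt(629) + m_i)/d_i with (m_0, d_0) = (0, 1). a_0 = floor(sqrt(629)) = 25, since 25^2 = 625 <= 629 < 676 = 26^2.
Iterate m_{i+1} = d_i*a_i - m_i, d_{i+1} = (629 - m_{i+1}^2)/d_i, a_{i+1} = floor((a_0 + m_{i+1})/d_{i+1}):
  m_1 = 1*25 - 0 = 25, d_1 = (629 - 25^2)/1 = 4/1 = 4, a_1 = floor((25 + 25)/4) = 12.
  m_2 = 4*12 - 25 = 23, d_2 = (629 - 23^2)/4 = 100/4 = 25, a_2 = floor((25 + 23)/25) = 1.
  m_3 = 25*1 - 23 = 2, d_3 = (629 - 2^2)/25 = 625/25 = 25, a_3 = floor((25 + 2)/25) = 1.
  m_4 = 25*1 - 2 = 23, d_4 = (629 - 23^2)/25 = 100/25 = 4, a_4 = floor((25 + 23)/4) = 12.
  m_5 = 4*12 - 23 = 25, d_5 = (629 - 25^2)/4 = 4/4 = 1, a_5 = floor((25 + 25)/1) = 50.
  m_6 = 1*50 - 25 = 25, d_6 = (629 - 25^2)/1 = 4/1 = 4: (m_6, d_6) = (m_1, d_1) = (25, 4), so from here the quotients repeat a_1, ..., a_5; the period length is 5.
Hence the expansion of sqrt(629) is a_0 = 25 followed by the repeating block 12, 1, 1, 12, 50 (period 5).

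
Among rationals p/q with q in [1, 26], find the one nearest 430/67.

77/12

Expand x = 430/67 as a continued fraction with the Euclidean algorithm:
  430 = 6*67 + 28, so a_0 = 6.
  67 = 2*28 + 11, so a_1 = 2.
  28 = 2*11 + 6, so a_2 = 2.
  11 = 1*6 + 5, so a_3 = 1.
  6 = 1*5 + 1, so a_4 = 1.
  5 = 5*1 + 0, so a_5 = 5.
so x = [6; 2, 2, 1, 1, 5].
Convergents (p_i = a_i*p_{i-1} + p_{i-2}, q_i = a_i*q_{i-1} + q_{i-2} with p_{-2}=0, p_{-1}=1, q_{-2}=1, q_{-1}=0), until the denominator exceeds 26:
  i=0: a_0=6, p_0 = 6*1 + 0 = 6, q_0 = 6*0 + 1 = 1.
  i=1: a_1=2, p_1 = 2*6 + 1 = 13, q_1 = 2*1 + 0 = 2.
  i=2: a_2=2, p_2 = 2*13 + 6 = 32, q_2 = 2*2 + 1 = 5.
  i=3: a_3=1, p_3 = 1*32 + 13 = 45, q_3 = 1*5 + 2 = 7.
  i=4: a_4=1, p_4 = 1*45 + 32 = 77, q_4 = 1*7 + 5 = 12.
  i=5: a_5=5, p_5 = 5*77 + 45 = 430, q_5 = 5*12 + 7 = 67.
q_5 = 67 > 26, so the last convergent with denominator <= 26 is p_4/q_4 = 77/12.
The closest fraction with denominator <= 26 is either p_4/q_4 or the intermediate fraction (k*p_4 + p_3)/(k*q_4 + q_3) with the largest k >= 1 whose denominator stays <= 26; these approach x as k grows, and every other convergent or intermediate fraction in range is farther away.
Largest k: floor((26 - q_3)/q_4) = floor((26 - 7)/12) = 1.
That gives (1*77 + 45)/(1*12 + 7) = 122/19.
Compare the errors: |x - 77/12| = |430*12 - 77*67|/(67*12) = 1/804, and |x - 122/19| = |430*19 - 122*67|/(67*19) = 4/1273.
Cross-multiplying, 1*1273 = 1273 < 3216 = 4*804, so 1/804 is smaller: the convergent 77/12 is closer to x than 122/19.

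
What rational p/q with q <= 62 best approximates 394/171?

53/23

Expand x = 394/171 as a continued fraction with the Euclidean algorithm:
  394 = 2*171 + 52, so a_0 = 2.
  171 = 3*52 + 15, so a_1 = 3.
  52 = 3*15 + 7, so a_2 = 3.
  15 = 2*7 + 1, so a_3 = 2.
  7 = 7*1 + 0, so a_4 = 7.
so x = [2; 3, 3, 2, 7].
Convergents (p_i = a_i*p_{i-1} + p_{i-2}, q_i = a_i*q_{i-1} + q_{i-2} with p_{-2}=0, p_{-1}=1, q_{-2}=1, q_{-1}=0), until the denominator exceeds 62:
  i=0: a_0=2, p_0 = 2*1 + 0 = 2, q_0 = 2*0 + 1 = 1.
  i=1: a_1=3, p_1 = 3*2 + 1 = 7, q_1 = 3*1 + 0 = 3.
  i=2: a_2=3, p_2 = 3*7 + 2 = 23, q_2 = 3*3 + 1 = 10.
  i=3: a_3=2, p_3 = 2*23 + 7 = 53, q_3 = 2*10 + 3 = 23.
  i=4: a_4=7, p_4 = 7*53 + 23 = 394, q_4 = 7*23 + 10 = 171.
q_4 = 171 > 62, so the last convergent with denominator <= 62 is p_3/q_3 = 53/23.
The closest fraction with denominator <= 62 is either p_3/q_3 or the intermediate fraction (k*p_3 + p_2)/(k*q_3 + q_2) with the largest k >= 1 whose denominator stays <= 62; these approach x as k grows, and every other convergent or intermediate fraction in range is farther away.
Largest k: floor((62 - q_2)/q_3) = floor((62 - 10)/23) = 2.
That gives (2*53 + 23)/(2*23 + 10) = 129/56.
Compare the errors: |x - 53/23| = |394*23 - 53*171|/(171*23) = 1/3933, and |x - 129/56| = |394*56 - 129*171|/(171*56) = 5/9576.
Cross-multiplying, 1*9576 = 9576 < 19665 = 5*3933, so 1/3933 is smaller: the convergent 53/23 is closer to x than 129/56.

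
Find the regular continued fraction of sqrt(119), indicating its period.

Write x_i = (sqrt(119) + m_i)/d_i with (m_0, d_0) = (0, 1). a_0 = floor(sqrt(119)) = 10, since 10^2 = 100 <= 119 < 121 = 11^2.
Iterate m_{i+1} = d_i*a_i - m_i, d_{i+1} = (119 - m_{i+1}^2)/d_i, a_{i+1} = floor((a_0 + m_{i+1})/d_{i+1}):
  m_1 = 1*10 - 0 = 10, d_1 = (119 - 10^2)/1 = 19/1 = 19, a_1 = floor((10 + 10)/19) = 1.
  m_2 = 19*1 - 10 = 9, d_2 = (119 - 9^2)/19 = 38/19 = 2, a_2 = floor((10 + 9)/2) = 9.
  m_3 = 2*9 - 9 = 9, d_3 = (119 - 9^2)/2 = 38/2 = 19, a_3 = floor((10 + 9)/19) = 1.
  m_4 = 19*1 - 9 = 10, d_4 = (119 - 10^2)/19 = 19/19 = 1, a_4 = floor((10 + 10)/1) = 20.
  m_5 = 1*20 - 10 = 10, d_5 = (119 - 10^2)/1 = 19/1 = 19: (m_5, d_5) = (m_1, d_1) = (10, 19), so from here the quotients repeat a_1, ..., a_4; the period length is 4.
Hence the expansion of sqrt(119) is a_0 = 10 followed by the repeating block 1, 9, 1, 20 (period 4).

[10; (1, 9, 1, 20)]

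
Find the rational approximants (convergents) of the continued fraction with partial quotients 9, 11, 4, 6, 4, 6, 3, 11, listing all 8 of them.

Using the convergent recurrence p_i = a_i*p_{i-1} + p_{i-2}, q_i = a_i*q_{i-1} + q_{i-2} with p_{-2}=0, p_{-1}=1, q_{-2}=1, q_{-1}=0:
  i=0: a_0=9, p_0 = 9*1 + 0 = 9, q_0 = 9*0 + 1 = 1.
  i=1: a_1=11, p_1 = 11*9 + 1 = 100, q_1 = 11*1 + 0 = 11.
  i=2: a_2=4, p_2 = 4*100 + 9 = 409, q_2 = 4*11 + 1 = 45.
  i=3: a_3=6, p_3 = 6*409 + 100 = 2554, q_3 = 6*45 + 11 = 281.
  i=4: a_4=4, p_4 = 4*2554 + 409 = 10625, q_4 = 4*281 + 45 = 1169.
  i=5: a_5=6, p_5 = 6*10625 + 2554 = 66304, q_5 = 6*1169 + 281 = 7295.
  i=6: a_6=3, p_6 = 3*66304 + 10625 = 209537, q_6 = 3*7295 + 1169 = 23054.
  i=7: a_7=11, p_7 = 11*209537 + 66304 = 2371211, q_7 = 11*23054 + 7295 = 260889.

9/1, 100/11, 409/45, 2554/281, 10625/1169, 66304/7295, 209537/23054, 2371211/260889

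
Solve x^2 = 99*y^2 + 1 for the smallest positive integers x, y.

First expand sqrt(99) as a continued fraction. With x_i = (sqrt(99) + m_i)/d_i and (m_0, d_0) = (0, 1): a_0 = floor(sqrt(99)) = 9, since 9^2 = 81 <= 99 < 100 = 10^2.
Iterate m_{i+1} = d_i*a_i - m_i, d_{i+1} = (99 - m_{i+1}^2)/d_i, a_{i+1} = floor((a_0 + m_{i+1})/d_{i+1}):
  m_1 = 1*9 - 0 = 9, d_1 = (99 - 9^2)/1 = 18/1 = 18, a_1 = floor((9 + 9)/18) = 1.
  m_2 = 18*1 - 9 = 9, d_2 = (99 - 9^2)/18 = 18/18 = 1, a_2 = floor((9 + 9)/1) = 18.
  m_3 = 1*18 - 9 = 9, d_3 = (99 - 9^2)/1 = 18/1 = 18: (m_3, d_3) = (m_1, d_1) = (9, 18), so from here the quotients repeat a_1, a_2; the period length is 2.
So sqrt(99) = [9; (1, 18)] with period length k = 2.
k is even, so the fundamental solution of x^2 - 99y^2 = 1 is (p_{k-1}, q_{k-1}) = (p_1, q_1); compute convergents through index 1.
Convergents (p_i = a_i*p_{i-1} + p_{i-2}, q_i = a_i*q_{i-1} + q_{i-2} with p_{-2}=0, p_{-1}=1, q_{-2}=1, q_{-1}=0):
  i=0: a_0=9, p_0 = 9*1 + 0 = 9, q_0 = 9*0 + 1 = 1.
  i=1: a_1=1, p_1 = 1*9 + 1 = 10, q_1 = 1*1 + 0 = 1.
Check: 10^2 - 99*1^2 = 100 - 99 = 1, so (x, y) = (10, 1) solves the equation, and by the theorem it is the least positive solution.

(x, y) = (10, 1)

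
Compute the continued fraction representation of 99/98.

[1; 98]

Run the Euclidean algorithm on 99 and 98; the successive quotients are the partial quotients a_0, a_1, ... (each step inverts the fractional part left over by the previous one):
  99 = 1*98 + 1, so a_0 = 1.
  98 = 98*1 + 0, so a_1 = 98.
The remainder reaches 0 after 2 divisions, so the expansion has 2 partial quotients, read off in order.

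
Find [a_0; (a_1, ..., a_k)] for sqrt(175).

Write x_i = (sqrt(175) + m_i)/d_i with (m_0, d_0) = (0, 1). a_0 = floor(sqrt(175)) = 13, since 13^2 = 169 <= 175 < 196 = 14^2.
Iterate m_{i+1} = d_i*a_i - m_i, d_{i+1} = (175 - m_{i+1}^2)/d_i, a_{i+1} = floor((a_0 + m_{i+1})/d_{i+1}):
  m_1 = 1*13 - 0 = 13, d_1 = (175 - 13^2)/1 = 6/1 = 6, a_1 = floor((13 + 13)/6) = 4.
  m_2 = 6*4 - 13 = 11, d_2 = (175 - 11^2)/6 = 54/6 = 9, a_2 = floor((13 + 11)/9) = 2.
  m_3 = 9*2 - 11 = 7, d_3 = (175 - 7^2)/9 = 126/9 = 14, a_3 = floor((13 + 7)/14) = 1.
  m_4 = 14*1 - 7 = 7, d_4 = (175 - 7^2)/14 = 126/14 = 9, a_4 = floor((13 + 7)/9) = 2.
  m_5 = 9*2 - 7 = 11, d_5 = (175 - 11^2)/9 = 54/9 = 6, a_5 = floor((13 + 11)/6) = 4.
  m_6 = 6*4 - 11 = 13, d_6 = (175 - 13^2)/6 = 6/6 = 1, a_6 = floor((13 + 13)/1) = 26.
  m_7 = 1*26 - 13 = 13, d_7 = (175 - 13^2)/1 = 6/1 = 6: (m_7, d_7) = (m_1, d_1) = (13, 6), so from here the quotients repeat a_1, ..., a_6; the period length is 6.
Hence the expansion of sqrt(175) is a_0 = 13 followed by the repeating block 4, 2, 1, 2, 4, 26 (period 6).

[13; (4, 2, 1, 2, 4, 26)]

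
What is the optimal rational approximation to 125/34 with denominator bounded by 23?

Expand x = 125/34 as a continued fraction with the Euclidean algorithm:
  125 = 3*34 + 23, so a_0 = 3.
  34 = 1*23 + 11, so a_1 = 1.
  23 = 2*11 + 1, so a_2 = 2.
  11 = 11*1 + 0, so a_3 = 11.
so x = [3; 1, 2, 11].
Convergents (p_i = a_i*p_{i-1} + p_{i-2}, q_i = a_i*q_{i-1} + q_{i-2} with p_{-2}=0, p_{-1}=1, q_{-2}=1, q_{-1}=0), until the denominator exceeds 23:
  i=0: a_0=3, p_0 = 3*1 + 0 = 3, q_0 = 3*0 + 1 = 1.
  i=1: a_1=1, p_1 = 1*3 + 1 = 4, q_1 = 1*1 + 0 = 1.
  i=2: a_2=2, p_2 = 2*4 + 3 = 11, q_2 = 2*1 + 1 = 3.
  i=3: a_3=11, p_3 = 11*11 + 4 = 125, q_3 = 11*3 + 1 = 34.
q_3 = 34 > 23, so the last convergent with denominator <= 23 is p_2/q_2 = 11/3.
The closest fraction with denominator <= 23 is either p_2/q_2 or the intermediate fraction (k*p_2 + p_1)/(k*q_2 + q_1) with the largest k >= 1 whose denominator stays <= 23; these approach x as k grows, and every other convergent or intermediate fraction in range is farther away.
Largest k: floor((23 - q_1)/q_2) = floor((23 - 1)/3) = 7.
That gives (7*11 + 4)/(7*3 + 1) = 81/22.
Compare the errors: |x - 11/3| = |125*3 - 11*34|/(34*3) = 1/102, and |x - 81/22| = |125*22 - 81*34|/(34*22) = 4/748.
Cross-multiplying, 4*102 = 408 < 748 = 1*748, so 4/748 is smaller: the intermediate fraction 81/22 is closer to x than 11/3.

81/22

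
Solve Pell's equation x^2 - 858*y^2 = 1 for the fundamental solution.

(x, y) = (703, 24)

First expand sqrt(858) as a continued fraction. With x_i = (sqrt(858) + m_i)/d_i and (m_0, d_0) = (0, 1): a_0 = floor(sqrt(858)) = 29, since 29^2 = 841 <= 858 < 900 = 30^2.
Iterate m_{i+1} = d_i*a_i - m_i, d_{i+1} = (858 - m_{i+1}^2)/d_i, a_{i+1} = floor((a_0 + m_{i+1})/d_{i+1}):
  m_1 = 1*29 - 0 = 29, d_1 = (858 - 29^2)/1 = 17/1 = 17, a_1 = floor((29 + 29)/17) = 3.
  m_2 = 17*3 - 29 = 22, d_2 = (858 - 22^2)/17 = 374/17 = 22, a_2 = floor((29 + 22)/22) = 2.
  m_3 = 22*2 - 22 = 22, d_3 = (858 - 22^2)/22 = 374/22 = 17, a_3 = floor((29 + 22)/17) = 3.
  m_4 = 17*3 - 22 = 29, d_4 = (858 - 29^2)/17 = 17/17 = 1, a_4 = floor((29 + 29)/1) = 58.
  m_5 = 1*58 - 29 = 29, d_5 = (858 - 29^2)/1 = 17/1 = 17: (m_5, d_5) = (m_1, d_1) = (29, 17), so from here the quotients repeat a_1, ..., a_4; the period length is 4.
So sqrt(858) = [29; (3, 2, 3, 58)] with period length k = 4.
k is even, so the fundamental solution of x^2 - 858y^2 = 1 is (p_{k-1}, q_{k-1}) = (p_3, q_3); compute convergents through index 3.
Convergents (p_i = a_i*p_{i-1} + p_{i-2}, q_i = a_i*q_{i-1} + q_{i-2} with p_{-2}=0, p_{-1}=1, q_{-2}=1, q_{-1}=0):
  i=0: a_0=29, p_0 = 29*1 + 0 = 29, q_0 = 29*0 + 1 = 1.
  i=1: a_1=3, p_1 = 3*29 + 1 = 88, q_1 = 3*1 + 0 = 3.
  i=2: a_2=2, p_2 = 2*88 + 29 = 205, q_2 = 2*3 + 1 = 7.
  i=3: a_3=3, p_3 = 3*205 + 88 = 703, q_3 = 3*7 + 3 = 24.
Check: 703^2 - 858*24^2 = 494209 - 494208 = 1, so (x, y) = (703, 24) solves the equation, and by the theorem it is the least positive solution.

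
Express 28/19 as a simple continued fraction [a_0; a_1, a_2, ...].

[1; 2, 9]

Run the Euclidean algorithm on 28 and 19; the successive quotients are the partial quotients a_0, a_1, ... (each step inverts the fractional part left over by the previous one):
  28 = 1*19 + 9, so a_0 = 1.
  19 = 2*9 + 1, so a_1 = 2.
  9 = 9*1 + 0, so a_2 = 9.
The remainder reaches 0 after 3 divisions, so the expansion has 3 partial quotients, read off in order.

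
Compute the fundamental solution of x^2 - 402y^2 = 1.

First expand sqrt(402) as a continued fraction. With x_i = (sqrt(402) + m_i)/d_i and (m_0, d_0) = (0, 1): a_0 = floor(sqrt(402)) = 20, since 20^2 = 400 <= 402 < 441 = 21^2.
Iterate m_{i+1} = d_i*a_i - m_i, d_{i+1} = (402 - m_{i+1}^2)/d_i, a_{i+1} = floor((a_0 + m_{i+1})/d_{i+1}):
  m_1 = 1*20 - 0 = 20, d_1 = (402 - 20^2)/1 = 2/1 = 2, a_1 = floor((20 + 20)/2) = 20.
  m_2 = 2*20 - 20 = 20, d_2 = (402 - 20^2)/2 = 2/2 = 1, a_2 = floor((20 + 20)/1) = 40.
  m_3 = 1*40 - 20 = 20, d_3 = (402 - 20^2)/1 = 2/1 = 2: (m_3, d_3) = (m_1, d_1) = (20, 2), so from here the quotients repeat a_1, a_2; the period length is 2.
So sqrt(402) = [20; (20, 40)] with period length k = 2.
k is even, so the fundamental solution of x^2 - 402y^2 = 1 is (p_{k-1}, q_{k-1}) = (p_1, q_1); compute convergents through index 1.
Convergents (p_i = a_i*p_{i-1} + p_{i-2}, q_i = a_i*q_{i-1} + q_{i-2} with p_{-2}=0, p_{-1}=1, q_{-2}=1, q_{-1}=0):
  i=0: a_0=20, p_0 = 20*1 + 0 = 20, q_0 = 20*0 + 1 = 1.
  i=1: a_1=20, p_1 = 20*20 + 1 = 401, q_1 = 20*1 + 0 = 20.
Check: 401^2 - 402*20^2 = 160801 - 160800 = 1, so (x, y) = (401, 20) solves the equation, and by the theorem it is the least positive solution.

(x, y) = (401, 20)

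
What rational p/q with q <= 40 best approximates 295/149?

Expand x = 295/149 as a continued fraction with the Euclidean algorithm:
  295 = 1*149 + 146, so a_0 = 1.
  149 = 1*146 + 3, so a_1 = 1.
  146 = 48*3 + 2, so a_2 = 48.
  3 = 1*2 + 1, so a_3 = 1.
  2 = 2*1 + 0, so a_4 = 2.
so x = [1; 1, 48, 1, 2].
Convergents (p_i = a_i*p_{i-1} + p_{i-2}, q_i = a_i*q_{i-1} + q_{i-2} with p_{-2}=0, p_{-1}=1, q_{-2}=1, q_{-1}=0), until the denominator exceeds 40:
  i=0: a_0=1, p_0 = 1*1 + 0 = 1, q_0 = 1*0 + 1 = 1.
  i=1: a_1=1, p_1 = 1*1 + 1 = 2, q_1 = 1*1 + 0 = 1.
  i=2: a_2=48, p_2 = 48*2 + 1 = 97, q_2 = 48*1 + 1 = 49.
q_2 = 49 > 40, so the last convergent with denominator <= 40 is p_1/q_1 = 2/1.
The closest fraction with denominator <= 40 is either p_1/q_1 or the intermediate fraction (k*p_1 + p_0)/(k*q_1 + q_0) with the largest k >= 1 whose denominator stays <= 40; these approach x as k grows, and every other convergent or intermediate fraction in range is farther away.
Largest k: floor((40 - q_0)/q_1) = floor((40 - 1)/1) = 39.
That gives (39*2 + 1)/(39*1 + 1) = 79/40.
Compare the errors: |x - 2/1| = |295*1 - 2*149|/(149*1) = 3/149, and |x - 79/40| = |295*40 - 79*149|/(149*40) = 29/5960.
Cross-multiplying, 29*149 = 4321 < 17880 = 3*5960, so 29/5960 is smaller: the intermediate fraction 79/40 is closer to x than 2/1.

79/40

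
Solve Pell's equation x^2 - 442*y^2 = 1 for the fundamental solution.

First expand sqrt(442) as a continued fraction. With x_i = (sqrt(442) + m_i)/d_i and (m_0, d_0) = (0, 1): a_0 = floor(sqrt(442)) = 21, since 21^2 = 441 <= 442 < 484 = 22^2.
Iterate m_{i+1} = d_i*a_i - m_i, d_{i+1} = (442 - m_{i+1}^2)/d_i, a_{i+1} = floor((a_0 + m_{i+1})/d_{i+1}):
  m_1 = 1*21 - 0 = 21, d_1 = (442 - 21^2)/1 = 1/1 = 1, a_1 = floor((21 + 21)/1) = 42.
  m_2 = 1*42 - 21 = 21, d_2 = (442 - 21^2)/1 = 1/1 = 1: (m_2, d_2) = (m_1, d_1) = (21, 1), so from here the quotient a_1 repeats; the period length is 1.
So sqrt(442) = [21; (42)] with period length k = 1.
k is odd, so (p_{k-1}, q_{k-1}) only solves x^2 - 442y^2 = -1 and the fundamental solution of x^2 - 442y^2 = 1 is (p_{2k-1}, q_{2k-1}) = (p_1, q_1); compute convergents through index 1, running through the period twice.
Convergents (p_i = a_i*p_{i-1} + p_{i-2}, q_i = a_i*q_{i-1} + q_{i-2} with p_{-2}=0, p_{-1}=1, q_{-2}=1, q_{-1}=0):
  i=0: a_0=21, p_0 = 21*1 + 0 = 21, q_0 = 21*0 + 1 = 1.
  i=1: a_1=42, p_1 = 42*21 + 1 = 883, q_1 = 42*1 + 0 = 42.
Indeed p_0^2 - 442*q_0^2 = 441 - 442 = -1, not +1.
Check: 883^2 - 442*42^2 = 779689 - 779688 = 1, so (x, y) = (883, 42) solves the equation, and by the theorem it is the least positive solution.

(x, y) = (883, 42)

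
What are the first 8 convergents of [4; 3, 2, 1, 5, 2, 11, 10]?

Using the convergent recurrence p_i = a_i*p_{i-1} + p_{i-2}, q_i = a_i*q_{i-1} + q_{i-2} with p_{-2}=0, p_{-1}=1, q_{-2}=1, q_{-1}=0:
  i=0: a_0=4, p_0 = 4*1 + 0 = 4, q_0 = 4*0 + 1 = 1.
  i=1: a_1=3, p_1 = 3*4 + 1 = 13, q_1 = 3*1 + 0 = 3.
  i=2: a_2=2, p_2 = 2*13 + 4 = 30, q_2 = 2*3 + 1 = 7.
  i=3: a_3=1, p_3 = 1*30 + 13 = 43, q_3 = 1*7 + 3 = 10.
  i=4: a_4=5, p_4 = 5*43 + 30 = 245, q_4 = 5*10 + 7 = 57.
  i=5: a_5=2, p_5 = 2*245 + 43 = 533, q_5 = 2*57 + 10 = 124.
  i=6: a_6=11, p_6 = 11*533 + 245 = 6108, q_6 = 11*124 + 57 = 1421.
  i=7: a_7=10, p_7 = 10*6108 + 533 = 61613, q_7 = 10*1421 + 124 = 14334.

4/1, 13/3, 30/7, 43/10, 245/57, 533/124, 6108/1421, 61613/14334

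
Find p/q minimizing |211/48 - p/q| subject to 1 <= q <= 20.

22/5

Expand x = 211/48 as a continued fraction with the Euclidean algorithm:
  211 = 4*48 + 19, so a_0 = 4.
  48 = 2*19 + 10, so a_1 = 2.
  19 = 1*10 + 9, so a_2 = 1.
  10 = 1*9 + 1, so a_3 = 1.
  9 = 9*1 + 0, so a_4 = 9.
so x = [4; 2, 1, 1, 9].
Convergents (p_i = a_i*p_{i-1} + p_{i-2}, q_i = a_i*q_{i-1} + q_{i-2} with p_{-2}=0, p_{-1}=1, q_{-2}=1, q_{-1}=0), until the denominator exceeds 20:
  i=0: a_0=4, p_0 = 4*1 + 0 = 4, q_0 = 4*0 + 1 = 1.
  i=1: a_1=2, p_1 = 2*4 + 1 = 9, q_1 = 2*1 + 0 = 2.
  i=2: a_2=1, p_2 = 1*9 + 4 = 13, q_2 = 1*2 + 1 = 3.
  i=3: a_3=1, p_3 = 1*13 + 9 = 22, q_3 = 1*3 + 2 = 5.
  i=4: a_4=9, p_4 = 9*22 + 13 = 211, q_4 = 9*5 + 3 = 48.
q_4 = 48 > 20, so the last convergent with denominator <= 20 is p_3/q_3 = 22/5.
The closest fraction with denominator <= 20 is either p_3/q_3 or the intermediate fraction (k*p_3 + p_2)/(k*q_3 + q_2) with the largest k >= 1 whose denominator stays <= 20; these approach x as k grows, and every other convergent or intermediate fraction in range is farther away.
Largest k: floor((20 - q_2)/q_3) = floor((20 - 3)/5) = 3.
That gives (3*22 + 13)/(3*5 + 3) = 79/18.
Compare the errors: |x - 22/5| = |211*5 - 22*48|/(48*5) = 1/240, and |x - 79/18| = |211*18 - 79*48|/(48*18) = 6/864.
Cross-multiplying, 1*864 = 864 < 1440 = 6*240, so 1/240 is smaller: the convergent 22/5 is closer to x than 79/18.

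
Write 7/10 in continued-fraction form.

Run the Euclidean algorithm on 7 and 10; the successive quotients are the partial quotients a_0, a_1, ... (each step inverts the fractional part left over by the previous one):
  7 = 0*10 + 7, so a_0 = 0.
  10 = 1*7 + 3, so a_1 = 1.
  7 = 2*3 + 1, so a_2 = 2.
  3 = 3*1 + 0, so a_3 = 3.
The remainder reaches 0 after 4 divisions, so the expansion has 4 partial quotients, read off in order.

[0; 1, 2, 3]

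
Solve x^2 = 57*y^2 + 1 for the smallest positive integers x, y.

(x, y) = (151, 20)

First expand sqrt(57) as a continued fraction. With x_i = (sqrt(57) + m_i)/d_i and (m_0, d_0) = (0, 1): a_0 = floor(sqrt(57)) = 7, since 7^2 = 49 <= 57 < 64 = 8^2.
Iterate m_{i+1} = d_i*a_i - m_i, d_{i+1} = (57 - m_{i+1}^2)/d_i, a_{i+1} = floor((a_0 + m_{i+1})/d_{i+1}):
  m_1 = 1*7 - 0 = 7, d_1 = (57 - 7^2)/1 = 8/1 = 8, a_1 = floor((7 + 7)/8) = 1.
  m_2 = 8*1 - 7 = 1, d_2 = (57 - 1^2)/8 = 56/8 = 7, a_2 = floor((7 + 1)/7) = 1.
  m_3 = 7*1 - 1 = 6, d_3 = (57 - 6^2)/7 = 21/7 = 3, a_3 = floor((7 + 6)/3) = 4.
  m_4 = 3*4 - 6 = 6, d_4 = (57 - 6^2)/3 = 21/3 = 7, a_4 = floor((7 + 6)/7) = 1.
  m_5 = 7*1 - 6 = 1, d_5 = (57 - 1^2)/7 = 56/7 = 8, a_5 = floor((7 + 1)/8) = 1.
  m_6 = 8*1 - 1 = 7, d_6 = (57 - 7^2)/8 = 8/8 = 1, a_6 = floor((7 + 7)/1) = 14.
  m_7 = 1*14 - 7 = 7, d_7 = (57 - 7^2)/1 = 8/1 = 8: (m_7, d_7) = (m_1, d_1) = (7, 8), so from here the quotients repeat a_1, ..., a_6; the period length is 6.
So sqrt(57) = [7; (1, 1, 4, 1, 1, 14)] with period length k = 6.
k is even, so the fundamental solution of x^2 - 57y^2 = 1 is (p_{k-1}, q_{k-1}) = (p_5, q_5); compute convergents through index 5.
Convergents (p_i = a_i*p_{i-1} + p_{i-2}, q_i = a_i*q_{i-1} + q_{i-2} with p_{-2}=0, p_{-1}=1, q_{-2}=1, q_{-1}=0):
  i=0: a_0=7, p_0 = 7*1 + 0 = 7, q_0 = 7*0 + 1 = 1.
  i=1: a_1=1, p_1 = 1*7 + 1 = 8, q_1 = 1*1 + 0 = 1.
  i=2: a_2=1, p_2 = 1*8 + 7 = 15, q_2 = 1*1 + 1 = 2.
  i=3: a_3=4, p_3 = 4*15 + 8 = 68, q_3 = 4*2 + 1 = 9.
  i=4: a_4=1, p_4 = 1*68 + 15 = 83, q_4 = 1*9 + 2 = 11.
  i=5: a_5=1, p_5 = 1*83 + 68 = 151, q_5 = 1*11 + 9 = 20.
Check: 151^2 - 57*20^2 = 22801 - 22800 = 1, so (x, y) = (151, 20) solves the equation, and by the theorem it is the least positive solution.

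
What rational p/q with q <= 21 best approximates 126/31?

Expand x = 126/31 as a continued fraction with the Euclidean algorithm:
  126 = 4*31 + 2, so a_0 = 4.
  31 = 15*2 + 1, so a_1 = 15.
  2 = 2*1 + 0, so a_2 = 2.
so x = [4; 15, 2].
Convergents (p_i = a_i*p_{i-1} + p_{i-2}, q_i = a_i*q_{i-1} + q_{i-2} with p_{-2}=0, p_{-1}=1, q_{-2}=1, q_{-1}=0), until the denominator exceeds 21:
  i=0: a_0=4, p_0 = 4*1 + 0 = 4, q_0 = 4*0 + 1 = 1.
  i=1: a_1=15, p_1 = 15*4 + 1 = 61, q_1 = 15*1 + 0 = 15.
  i=2: a_2=2, p_2 = 2*61 + 4 = 126, q_2 = 2*15 + 1 = 31.
q_2 = 31 > 21, so the last convergent with denominator <= 21 is p_1/q_1 = 61/15.
The closest fraction with denominator <= 21 is either p_1/q_1 or the intermediate fraction (k*p_1 + p_0)/(k*q_1 + q_0) with the largest k >= 1 whose denominator stays <= 21; these approach x as k grows, and every other convergent or intermediate fraction in range is farther away.
Largest k: floor((21 - q_0)/q_1) = floor((21 - 1)/15) = 1.
That gives (1*61 + 4)/(1*15 + 1) = 65/16.
Compare the errors: |x - 61/15| = |126*15 - 61*31|/(31*15) = 1/465, and |x - 65/16| = |126*16 - 65*31|/(31*16) = 1/496.
Cross-multiplying, 1*465 = 465 < 496 = 1*496, so 1/496 is smaller: the intermediate fraction 65/16 is closer to x than 61/15.

65/16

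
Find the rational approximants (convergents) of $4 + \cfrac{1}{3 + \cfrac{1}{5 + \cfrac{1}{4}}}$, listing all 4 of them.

4/1, 13/3, 69/16, 289/67

Using the convergent recurrence p_i = a_i*p_{i-1} + p_{i-2}, q_i = a_i*q_{i-1} + q_{i-2} with p_{-2}=0, p_{-1}=1, q_{-2}=1, q_{-1}=0:
  i=0: a_0=4, p_0 = 4*1 + 0 = 4, q_0 = 4*0 + 1 = 1.
  i=1: a_1=3, p_1 = 3*4 + 1 = 13, q_1 = 3*1 + 0 = 3.
  i=2: a_2=5, p_2 = 5*13 + 4 = 69, q_2 = 5*3 + 1 = 16.
  i=3: a_3=4, p_3 = 4*69 + 13 = 289, q_3 = 4*16 + 3 = 67.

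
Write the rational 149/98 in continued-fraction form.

Run the Euclidean algorithm on 149 and 98; the successive quotients are the partial quotients a_0, a_1, ... (each step inverts the fractional part left over by the previous one):
  149 = 1*98 + 51, so a_0 = 1.
  98 = 1*51 + 47, so a_1 = 1.
  51 = 1*47 + 4, so a_2 = 1.
  47 = 11*4 + 3, so a_3 = 11.
  4 = 1*3 + 1, so a_4 = 1.
  3 = 3*1 + 0, so a_5 = 3.
The remainder reaches 0 after 6 divisions, so the expansion has 6 partial quotients, read off in order.

[1; 1, 1, 11, 1, 3]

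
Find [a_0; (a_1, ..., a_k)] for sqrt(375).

[19; (2, 1, 2, 1, 5, 1, 2, 1, 2, 38)]

Write x_i = (sqrt(375) + m_i)/d_i with (m_0, d_0) = (0, 1). a_0 = floor(sqrt(375)) = 19, since 19^2 = 361 <= 375 < 400 = 20^2.
Iterate m_{i+1} = d_i*a_i - m_i, d_{i+1} = (375 - m_{i+1}^2)/d_i, a_{i+1} = floor((a_0 + m_{i+1})/d_{i+1}):
  m_1 = 1*19 - 0 = 19, d_1 = (375 - 19^2)/1 = 14/1 = 14, a_1 = floor((19 + 19)/14) = 2.
  m_2 = 14*2 - 19 = 9, d_2 = (375 - 9^2)/14 = 294/14 = 21, a_2 = floor((19 + 9)/21) = 1.
  m_3 = 21*1 - 9 = 12, d_3 = (375 - 12^2)/21 = 231/21 = 11, a_3 = floor((19 + 12)/11) = 2.
  m_4 = 11*2 - 12 = 10, d_4 = (375 - 10^2)/11 = 275/11 = 25, a_4 = floor((19 + 10)/25) = 1.
  m_5 = 25*1 - 10 = 15, d_5 = (375 - 15^2)/25 = 150/25 = 6, a_5 = floor((19 + 15)/6) = 5.
  m_6 = 6*5 - 15 = 15, d_6 = (375 - 15^2)/6 = 150/6 = 25, a_6 = floor((19 + 15)/25) = 1.
  m_7 = 25*1 - 15 = 10, d_7 = (375 - 10^2)/25 = 275/25 = 11, a_7 = floor((19 + 10)/11) = 2.
  m_8 = 11*2 - 10 = 12, d_8 = (375 - 12^2)/11 = 231/11 = 21, a_8 = floor((19 + 12)/21) = 1.
  m_9 = 21*1 - 12 = 9, d_9 = (375 - 9^2)/21 = 294/21 = 14, a_9 = floor((19 + 9)/14) = 2.
  m_10 = 14*2 - 9 = 19, d_10 = (375 - 19^2)/14 = 14/14 = 1, a_10 = floor((19 + 19)/1) = 38.
  m_11 = 1*38 - 19 = 19, d_11 = (375 - 19^2)/1 = 14/1 = 14: (m_11, d_11) = (m_1, d_1) = (19, 14), so from here the quotients repeat a_1, ..., a_10; the period length is 10.
Hence the expansion of sqrt(375) is a_0 = 19 followed by the repeating block 2, 1, 2, 1, 5, 1, 2, 1, 2, 38 (period 10).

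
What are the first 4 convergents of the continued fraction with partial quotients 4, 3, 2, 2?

Using the convergent recurrence p_i = a_i*p_{i-1} + p_{i-2}, q_i = a_i*q_{i-1} + q_{i-2} with p_{-2}=0, p_{-1}=1, q_{-2}=1, q_{-1}=0:
  i=0: a_0=4, p_0 = 4*1 + 0 = 4, q_0 = 4*0 + 1 = 1.
  i=1: a_1=3, p_1 = 3*4 + 1 = 13, q_1 = 3*1 + 0 = 3.
  i=2: a_2=2, p_2 = 2*13 + 4 = 30, q_2 = 2*3 + 1 = 7.
  i=3: a_3=2, p_3 = 2*30 + 13 = 73, q_3 = 2*7 + 3 = 17.

4/1, 13/3, 30/7, 73/17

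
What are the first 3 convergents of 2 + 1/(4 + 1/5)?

Using the convergent recurrence p_i = a_i*p_{i-1} + p_{i-2}, q_i = a_i*q_{i-1} + q_{i-2} with p_{-2}=0, p_{-1}=1, q_{-2}=1, q_{-1}=0:
  i=0: a_0=2, p_0 = 2*1 + 0 = 2, q_0 = 2*0 + 1 = 1.
  i=1: a_1=4, p_1 = 4*2 + 1 = 9, q_1 = 4*1 + 0 = 4.
  i=2: a_2=5, p_2 = 5*9 + 2 = 47, q_2 = 5*4 + 1 = 21.

2/1, 9/4, 47/21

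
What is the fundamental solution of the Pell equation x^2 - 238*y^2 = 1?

(x, y) = (11663, 756)

First expand sqrt(238) as a continued fraction. With x_i = (sqrt(238) + m_i)/d_i and (m_0, d_0) = (0, 1): a_0 = floor(sqrt(238)) = 15, since 15^2 = 225 <= 238 < 256 = 16^2.
Iterate m_{i+1} = d_i*a_i - m_i, d_{i+1} = (238 - m_{i+1}^2)/d_i, a_{i+1} = floor((a_0 + m_{i+1})/d_{i+1}):
  m_1 = 1*15 - 0 = 15, d_1 = (238 - 15^2)/1 = 13/1 = 13, a_1 = floor((15 + 15)/13) = 2.
  m_2 = 13*2 - 15 = 11, d_2 = (238 - 11^2)/13 = 117/13 = 9, a_2 = floor((15 + 11)/9) = 2.
  m_3 = 9*2 - 11 = 7, d_3 = (238 - 7^2)/9 = 189/9 = 21, a_3 = floor((15 + 7)/21) = 1.
  m_4 = 21*1 - 7 = 14, d_4 = (238 - 14^2)/21 = 42/21 = 2, a_4 = floor((15 + 14)/2) = 14.
  m_5 = 2*14 - 14 = 14, d_5 = (238 - 14^2)/2 = 42/2 = 21, a_5 = floor((15 + 14)/21) = 1.
  m_6 = 21*1 - 14 = 7, d_6 = (238 - 7^2)/21 = 189/21 = 9, a_6 = floor((15 + 7)/9) = 2.
  m_7 = 9*2 - 7 = 11, d_7 = (238 - 11^2)/9 = 117/9 = 13, a_7 = floor((15 + 11)/13) = 2.
  m_8 = 13*2 - 11 = 15, d_8 = (238 - 15^2)/13 = 13/13 = 1, a_8 = floor((15 + 15)/1) = 30.
  m_9 = 1*30 - 15 = 15, d_9 = (238 - 15^2)/1 = 13/1 = 13: (m_9, d_9) = (m_1, d_1) = (15, 13), so from here the quotients repeat a_1, ..., a_8; the period length is 8.
So sqrt(238) = [15; (2, 2, 1, 14, 1, 2, 2, 30)] with period length k = 8.
k is even, so the fundamental solution of x^2 - 238y^2 = 1 is (p_{k-1}, q_{k-1}) = (p_7, q_7); compute convergents through index 7.
Convergents (p_i = a_i*p_{i-1} + p_{i-2}, q_i = a_i*q_{i-1} + q_{i-2} with p_{-2}=0, p_{-1}=1, q_{-2}=1, q_{-1}=0):
  i=0: a_0=15, p_0 = 15*1 + 0 = 15, q_0 = 15*0 + 1 = 1.
  i=1: a_1=2, p_1 = 2*15 + 1 = 31, q_1 = 2*1 + 0 = 2.
  i=2: a_2=2, p_2 = 2*31 + 15 = 77, q_2 = 2*2 + 1 = 5.
  i=3: a_3=1, p_3 = 1*77 + 31 = 108, q_3 = 1*5 + 2 = 7.
  i=4: a_4=14, p_4 = 14*108 + 77 = 1589, q_4 = 14*7 + 5 = 103.
  i=5: a_5=1, p_5 = 1*1589 + 108 = 1697, q_5 = 1*103 + 7 = 110.
  i=6: a_6=2, p_6 = 2*1697 + 1589 = 4983, q_6 = 2*110 + 103 = 323.
  i=7: a_7=2, p_7 = 2*4983 + 1697 = 11663, q_7 = 2*323 + 110 = 756.
Check: 11663^2 - 238*756^2 = 136025569 - 136025568 = 1, so (x, y) = (11663, 756) solves the equation, and by the theorem it is the least positive solution.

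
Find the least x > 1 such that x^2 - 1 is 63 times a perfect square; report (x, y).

First expand sqrt(63) as a continued fraction. With x_i = (sqrt(63) + m_i)/d_i and (m_0, d_0) = (0, 1): a_0 = floor(sqrt(63)) = 7, since 7^2 = 49 <= 63 < 64 = 8^2.
Iterate m_{i+1} = d_i*a_i - m_i, d_{i+1} = (63 - m_{i+1}^2)/d_i, a_{i+1} = floor((a_0 + m_{i+1})/d_{i+1}):
  m_1 = 1*7 - 0 = 7, d_1 = (63 - 7^2)/1 = 14/1 = 14, a_1 = floor((7 + 7)/14) = 1.
  m_2 = 14*1 - 7 = 7, d_2 = (63 - 7^2)/14 = 14/14 = 1, a_2 = floor((7 + 7)/1) = 14.
  m_3 = 1*14 - 7 = 7, d_3 = (63 - 7^2)/1 = 14/1 = 14: (m_3, d_3) = (m_1, d_1) = (7, 14), so from here the quotients repeat a_1, a_2; the period length is 2.
So sqrt(63) = [7; (1, 14)] with period length k = 2.
k is even, so the fundamental solution of x^2 - 63y^2 = 1 is (p_{k-1}, q_{k-1}) = (p_1, q_1); compute convergents through index 1.
Convergents (p_i = a_i*p_{i-1} + p_{i-2}, q_i = a_i*q_{i-1} + q_{i-2} with p_{-2}=0, p_{-1}=1, q_{-2}=1, q_{-1}=0):
  i=0: a_0=7, p_0 = 7*1 + 0 = 7, q_0 = 7*0 + 1 = 1.
  i=1: a_1=1, p_1 = 1*7 + 1 = 8, q_1 = 1*1 + 0 = 1.
Check: 8^2 - 63*1^2 = 64 - 63 = 1, so (x, y) = (8, 1) solves the equation, and by the theorem it is the least positive solution.

(x, y) = (8, 1)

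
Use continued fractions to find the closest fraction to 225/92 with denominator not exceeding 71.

Expand x = 225/92 as a continued fraction with the Euclidean algorithm:
  225 = 2*92 + 41, so a_0 = 2.
  92 = 2*41 + 10, so a_1 = 2.
  41 = 4*10 + 1, so a_2 = 4.
  10 = 10*1 + 0, so a_3 = 10.
so x = [2; 2, 4, 10].
Convergents (p_i = a_i*p_{i-1} + p_{i-2}, q_i = a_i*q_{i-1} + q_{i-2} with p_{-2}=0, p_{-1}=1, q_{-2}=1, q_{-1}=0), until the denominator exceeds 71:
  i=0: a_0=2, p_0 = 2*1 + 0 = 2, q_0 = 2*0 + 1 = 1.
  i=1: a_1=2, p_1 = 2*2 + 1 = 5, q_1 = 2*1 + 0 = 2.
  i=2: a_2=4, p_2 = 4*5 + 2 = 22, q_2 = 4*2 + 1 = 9.
  i=3: a_3=10, p_3 = 10*22 + 5 = 225, q_3 = 10*9 + 2 = 92.
q_3 = 92 > 71, so the last convergent with denominator <= 71 is p_2/q_2 = 22/9.
The closest fraction with denominator <= 71 is either p_2/q_2 or the intermediate fraction (k*p_2 + p_1)/(k*q_2 + q_1) with the largest k >= 1 whose denominator stays <= 71; these approach x as k grows, and every other convergent or intermediate fraction in range is farther away.
Largest k: floor((71 - q_1)/q_2) = floor((71 - 2)/9) = 7.
That gives (7*22 + 5)/(7*9 + 2) = 159/65.
Compare the errors: |x - 22/9| = |225*9 - 22*92|/(92*9) = 1/828, and |x - 159/65| = |225*65 - 159*92|/(92*65) = 3/5980.
Cross-multiplying, 3*828 = 2484 < 5980 = 1*5980, so 3/5980 is smaller: the intermediate fraction 159/65 is closer to x than 22/9.

159/65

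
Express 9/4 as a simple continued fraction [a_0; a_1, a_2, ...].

[2; 4]

Run the Euclidean algorithm on 9 and 4; the successive quotients are the partial quotients a_0, a_1, ... (each step inverts the fractional part left over by the previous one):
  9 = 2*4 + 1, so a_0 = 2.
  4 = 4*1 + 0, so a_1 = 4.
The remainder reaches 0 after 2 divisions, so the expansion has 2 partial quotients, read off in order.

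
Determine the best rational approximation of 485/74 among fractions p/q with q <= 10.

Expand x = 485/74 as a continued fraction with the Euclidean algorithm:
  485 = 6*74 + 41, so a_0 = 6.
  74 = 1*41 + 33, so a_1 = 1.
  41 = 1*33 + 8, so a_2 = 1.
  33 = 4*8 + 1, so a_3 = 4.
  8 = 8*1 + 0, so a_4 = 8.
so x = [6; 1, 1, 4, 8].
Convergents (p_i = a_i*p_{i-1} + p_{i-2}, q_i = a_i*q_{i-1} + q_{i-2} with p_{-2}=0, p_{-1}=1, q_{-2}=1, q_{-1}=0), until the denominator exceeds 10:
  i=0: a_0=6, p_0 = 6*1 + 0 = 6, q_0 = 6*0 + 1 = 1.
  i=1: a_1=1, p_1 = 1*6 + 1 = 7, q_1 = 1*1 + 0 = 1.
  i=2: a_2=1, p_2 = 1*7 + 6 = 13, q_2 = 1*1 + 1 = 2.
  i=3: a_3=4, p_3 = 4*13 + 7 = 59, q_3 = 4*2 + 1 = 9.
  i=4: a_4=8, p_4 = 8*59 + 13 = 485, q_4 = 8*9 + 2 = 74.
q_4 = 74 > 10, so the last convergent with denominator <= 10 is p_3/q_3 = 59/9.
The closest fraction with denominator <= 10 is either p_3/q_3 or the intermediate fraction (k*p_3 + p_2)/(k*q_3 + q_2) with the largest k >= 1 whose denominator stays <= 10; these approach x as k grows, and every other convergent or intermediate fraction in range is farther away.
Largest k: floor((10 - q_2)/q_3) = floor((10 - 2)/9) = 0.
Since k = 0, no intermediate fraction beyond p_3/q_3 has denominator <= 10, so the convergent 59/9 is the closest (its error is |485*9 - 59*74|/(74*9) = 1/666).

59/9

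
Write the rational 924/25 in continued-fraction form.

[36; 1, 24]

Run the Euclidean algorithm on 924 and 25; the successive quotients are the partial quotients a_0, a_1, ... (each step inverts the fractional part left over by the previous one):
  924 = 36*25 + 24, so a_0 = 36.
  25 = 1*24 + 1, so a_1 = 1.
  24 = 24*1 + 0, so a_2 = 24.
The remainder reaches 0 after 3 divisions, so the expansion has 3 partial quotients, read off in order.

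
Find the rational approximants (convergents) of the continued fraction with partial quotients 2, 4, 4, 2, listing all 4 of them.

2/1, 9/4, 38/17, 85/38

Using the convergent recurrence p_i = a_i*p_{i-1} + p_{i-2}, q_i = a_i*q_{i-1} + q_{i-2} with p_{-2}=0, p_{-1}=1, q_{-2}=1, q_{-1}=0:
  i=0: a_0=2, p_0 = 2*1 + 0 = 2, q_0 = 2*0 + 1 = 1.
  i=1: a_1=4, p_1 = 4*2 + 1 = 9, q_1 = 4*1 + 0 = 4.
  i=2: a_2=4, p_2 = 4*9 + 2 = 38, q_2 = 4*4 + 1 = 17.
  i=3: a_3=2, p_3 = 2*38 + 9 = 85, q_3 = 2*17 + 4 = 38.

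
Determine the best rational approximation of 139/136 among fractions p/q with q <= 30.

Expand x = 139/136 as a continued fraction with the Euclidean algorithm:
  139 = 1*136 + 3, so a_0 = 1.
  136 = 45*3 + 1, so a_1 = 45.
  3 = 3*1 + 0, so a_2 = 3.
so x = [1; 45, 3].
Convergents (p_i = a_i*p_{i-1} + p_{i-2}, q_i = a_i*q_{i-1} + q_{i-2} with p_{-2}=0, p_{-1}=1, q_{-2}=1, q_{-1}=0), until the denominator exceeds 30:
  i=0: a_0=1, p_0 = 1*1 + 0 = 1, q_0 = 1*0 + 1 = 1.
  i=1: a_1=45, p_1 = 45*1 + 1 = 46, q_1 = 45*1 + 0 = 45.
q_1 = 45 > 30, so the last convergent with denominator <= 30 is p_0/q_0 = 1/1.
The closest fraction with denominator <= 30 is either p_0/q_0 or the intermediate fraction (k*p_0 + p_{-1})/(k*q_0 + q_{-1}) with the largest k >= 1 whose denominator stays <= 30; these approach x as k grows, and every other convergent or intermediate fraction in range is farther away.
Largest k: floor((30 - q_{-1})/q_0) = floor((30 - 0)/1) = 30 (using the seeds p_{-1} = 1, q_{-1} = 0).
That gives (30*1 + 1)/(30*1 + 0) = 31/30.
Compare the errors: |x - 1/1| = |139*1 - 1*136|/(136*1) = 3/136, and |x - 31/30| = |139*30 - 31*136|/(136*30) = 46/4080.
Cross-multiplying, 46*136 = 6256 < 12240 = 3*4080, so 46/4080 is smaller: the intermediate fraction 31/30 is closer to x than 1/1.

31/30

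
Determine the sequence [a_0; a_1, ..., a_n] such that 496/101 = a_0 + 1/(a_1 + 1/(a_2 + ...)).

Run the Euclidean algorithm on 496 and 101; the successive quotients are the partial quotients a_0, a_1, ... (each step inverts the fractional part left over by the previous one):
  496 = 4*101 + 92, so a_0 = 4.
  101 = 1*92 + 9, so a_1 = 1.
  92 = 10*9 + 2, so a_2 = 10.
  9 = 4*2 + 1, so a_3 = 4.
  2 = 2*1 + 0, so a_4 = 2.
The remainder reaches 0 after 5 divisions, so the expansion has 5 partial quotients, read off in order.

[4; 1, 10, 4, 2]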